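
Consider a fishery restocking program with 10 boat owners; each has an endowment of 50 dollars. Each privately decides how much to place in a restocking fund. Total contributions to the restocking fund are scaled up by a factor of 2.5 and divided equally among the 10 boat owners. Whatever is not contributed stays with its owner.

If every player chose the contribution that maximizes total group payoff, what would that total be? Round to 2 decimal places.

1250.00 dollars

Each contributed unit returns 2.500 to the group as a whole (0.2500 to each of 10 players), which exceeds 1, so the social optimum is full contribution: group total = 2.500 × 500 = 1250.00.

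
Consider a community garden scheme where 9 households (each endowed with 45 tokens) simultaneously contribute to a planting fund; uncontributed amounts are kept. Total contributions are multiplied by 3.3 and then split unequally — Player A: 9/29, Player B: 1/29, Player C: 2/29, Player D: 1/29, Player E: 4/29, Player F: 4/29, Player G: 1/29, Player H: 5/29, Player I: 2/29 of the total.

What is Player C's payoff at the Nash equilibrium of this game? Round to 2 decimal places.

55.24 tokens

A player with share s gets back 3.3·s per unit contributed, so full contribution is dominant for anyone with s > 1/3.3 = 0.3030 and zero contribution is dominant for anyone below.
Only Player A (9/29) clears that bar, contributing 45; the remaining 8 contribute 0. Total contributed: 45.
Player C keeps 45 and receives 3.3 × 45 × 2/29 = 10.24 from the planting fund, for a payoff of 55.24.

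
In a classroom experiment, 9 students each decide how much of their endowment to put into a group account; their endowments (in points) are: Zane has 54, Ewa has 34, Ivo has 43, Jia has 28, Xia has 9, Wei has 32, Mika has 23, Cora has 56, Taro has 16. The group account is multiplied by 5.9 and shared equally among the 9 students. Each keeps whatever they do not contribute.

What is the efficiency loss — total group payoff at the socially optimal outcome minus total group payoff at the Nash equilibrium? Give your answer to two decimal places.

The private return per contributed unit is 5.9/9 = 0.6556 < 1 for every player regardless of endowment, so the Nash equilibrium is zero contribution and the group total is Σ E_j = 54 + 34 + 43 + 28 + 9 + 32 + 23 + 56 + 16 = 295.
Each contributed unit returns 5.900 to the group, so the social optimum is full contribution by everyone: group total = 5.900 × 295 = 1740.50.
Efficiency loss = (5.900 − 1) × 295 = 1445.50.

1445.50 points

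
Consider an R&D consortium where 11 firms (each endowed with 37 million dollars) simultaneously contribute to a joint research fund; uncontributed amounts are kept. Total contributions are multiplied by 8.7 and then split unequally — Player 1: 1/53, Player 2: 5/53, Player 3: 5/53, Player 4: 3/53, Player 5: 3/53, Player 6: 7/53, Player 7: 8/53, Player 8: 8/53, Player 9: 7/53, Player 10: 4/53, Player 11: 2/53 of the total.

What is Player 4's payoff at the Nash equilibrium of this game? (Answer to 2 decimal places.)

Player j's private return per contributed unit is 8.7 × (j's share). Contributing is weakly dominant for j when that share is at least 1/8.7 = 0.1149, and contributing 0 is dominant otherwise.
Player 6, Player 7, Player 8 and Player 9 clear that bar, contributing 37 each; the remaining 7 contribute 0. Total contributed: 148.
Player 4 keeps 37 and receives 8.7 × 148 × 3/53 = 72.88 from the joint research fund, for a payoff of 109.88.

109.88 million dollars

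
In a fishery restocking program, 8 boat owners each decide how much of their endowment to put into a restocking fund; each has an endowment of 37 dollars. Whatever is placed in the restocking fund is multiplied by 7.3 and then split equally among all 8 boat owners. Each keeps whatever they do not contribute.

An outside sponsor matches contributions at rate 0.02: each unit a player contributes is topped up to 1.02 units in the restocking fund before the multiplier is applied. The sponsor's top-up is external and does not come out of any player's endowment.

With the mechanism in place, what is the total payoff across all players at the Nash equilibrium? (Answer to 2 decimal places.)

296.00 dollars

The effective private return is 7.3 × 1.02 / 8 = 0.9308, which is still under 1, so the mechanism doesn't change anyone's dominant strategy: zero contribution.
At the Nash equilibrium no one contributes; group total payoff = 8 × 37 = 296.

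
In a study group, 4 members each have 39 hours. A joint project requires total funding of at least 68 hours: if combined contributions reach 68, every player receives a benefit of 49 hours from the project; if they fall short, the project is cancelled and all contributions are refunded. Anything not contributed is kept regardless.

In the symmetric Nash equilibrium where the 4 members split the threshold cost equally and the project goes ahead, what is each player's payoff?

Equal share of the threshold: 68/4 = 17.
At this profile no one gains by cutting their contribution: any cut drops the total below 68, the project is cancelled, contributions are refunded, and the deviator ends with 39, which is less than 39 − 17 + 49 = 71. Contributing more than 17 just wastes the excess. So contributing exactly 17 is a best response.
Each player's payoff: 39 − 17 + 49 = 71.

71 hours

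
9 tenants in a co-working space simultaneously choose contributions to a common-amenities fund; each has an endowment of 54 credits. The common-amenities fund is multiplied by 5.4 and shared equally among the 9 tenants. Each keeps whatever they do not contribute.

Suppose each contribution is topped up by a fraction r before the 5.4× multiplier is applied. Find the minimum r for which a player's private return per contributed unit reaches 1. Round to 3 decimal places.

0.667

With matching at rate r, one contributed unit becomes (1 + r) in the common-amenities fund and returns 5.4 × (1 + r) / 9 to the contributor.
Setting this equal to 1: 1 + r = 9/5.4 = 1.6667.
So the minimum matching rate is r = 1.6667 − 1 = 0.667.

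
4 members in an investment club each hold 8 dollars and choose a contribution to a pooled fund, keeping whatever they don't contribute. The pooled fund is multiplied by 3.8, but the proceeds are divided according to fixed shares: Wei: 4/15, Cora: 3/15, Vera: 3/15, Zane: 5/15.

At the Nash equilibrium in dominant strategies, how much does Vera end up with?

For player j, contributing a unit is worthwhile iff 3.8 × (j's share) ≥ 1, i.e. iff j's share is at least 0.2632.
Wei and Zane are above the threshold, contributing 8 each; the remaining 2 contribute 0. Total contributed: 16.
Vera keeps 8 and receives 3.8 × 16 × 3/15 = 12.16 from the pooled fund, for a payoff of 20.16.

20.16 dollars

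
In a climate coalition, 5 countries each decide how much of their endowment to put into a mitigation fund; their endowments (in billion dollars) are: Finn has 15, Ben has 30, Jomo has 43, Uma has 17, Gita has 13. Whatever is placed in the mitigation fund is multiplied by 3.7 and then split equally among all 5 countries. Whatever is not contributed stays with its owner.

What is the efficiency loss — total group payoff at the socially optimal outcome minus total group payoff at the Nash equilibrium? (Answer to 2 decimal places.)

318.60 billion dollars

The private return per contributed unit is 3.7/5 = 0.7400 < 1 for every player regardless of endowment, so the Nash equilibrium is zero contribution and the group total is Σ E_j = 15 + 30 + 43 + 17 + 13 = 118.
Each contributed unit returns 3.700 to the group, so the social optimum is full contribution by everyone: group total = 3.700 × 118 = 436.60.
Efficiency loss = (3.700 − 1) × 118 = 318.60.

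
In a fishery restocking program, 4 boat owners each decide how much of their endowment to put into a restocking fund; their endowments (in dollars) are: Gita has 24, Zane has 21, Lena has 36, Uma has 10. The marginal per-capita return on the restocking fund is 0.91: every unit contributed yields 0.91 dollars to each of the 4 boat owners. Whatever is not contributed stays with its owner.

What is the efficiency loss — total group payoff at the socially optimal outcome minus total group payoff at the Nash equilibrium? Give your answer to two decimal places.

240.24 dollars

The private return per contributed unit is 0.91 < 1 for everyone, so the Nash equilibrium is zero contribution and the group total is Σ E_j = 24 + 21 + 36 + 10 = 91.
Each contributed unit returns 3.640 to the group, so the social optimum is full contribution by everyone: group total = 3.640 × 91 = 331.24.
Efficiency loss = (3.640 − 1) × 91 = 240.24.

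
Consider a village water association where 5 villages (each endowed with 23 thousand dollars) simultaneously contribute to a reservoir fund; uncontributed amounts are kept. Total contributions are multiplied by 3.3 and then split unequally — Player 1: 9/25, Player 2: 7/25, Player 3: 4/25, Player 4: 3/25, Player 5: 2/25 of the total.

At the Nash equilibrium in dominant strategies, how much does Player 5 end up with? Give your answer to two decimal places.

For player j, contributing a unit is worthwhile iff 3.3 × (j's share) ≥ 1, i.e. iff j's share is at least 0.3030.
The only share above 0.3030 is Player 1's 9/25, contributing 23; the remaining 4 contribute 0. Total contributed: 23.
Player 5 keeps 23 and receives 3.3 × 23 × 2/25 = 6.07 from the reservoir fund, for a payoff of 29.07.

29.07 thousand dollars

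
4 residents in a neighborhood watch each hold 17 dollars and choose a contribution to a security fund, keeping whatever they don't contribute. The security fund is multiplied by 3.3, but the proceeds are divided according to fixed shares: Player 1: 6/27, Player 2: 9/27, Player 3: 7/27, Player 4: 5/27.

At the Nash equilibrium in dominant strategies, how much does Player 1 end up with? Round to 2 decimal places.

Player j's private return per contributed unit is 3.3 × (j's share). Contributing is weakly dominant for j when that share is at least 1/3.3 = 0.3030, and contributing 0 is dominant otherwise.
Only Player 2 (9/27) clears that bar, contributing 17; the remaining 3 contribute 0. Total contributed: 17.
Player 1 keeps 17 and receives 3.3 × 17 × 6/27 = 12.47 from the security fund, for a payoff of 29.47.

29.47 dollars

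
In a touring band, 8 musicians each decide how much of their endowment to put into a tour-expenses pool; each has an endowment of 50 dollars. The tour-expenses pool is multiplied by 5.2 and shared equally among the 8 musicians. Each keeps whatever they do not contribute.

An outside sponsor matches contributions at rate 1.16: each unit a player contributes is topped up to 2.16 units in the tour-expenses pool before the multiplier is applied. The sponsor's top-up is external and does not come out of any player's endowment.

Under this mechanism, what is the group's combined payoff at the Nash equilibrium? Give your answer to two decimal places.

Under the mechanism each unit contributed yields 5.2 × 2.16 / 8 = 1.4040 back to its contributor per unit of net cost, which exceeds 1, making full contribution the dominant choice for everyone.
So the Nash equilibrium is full contribution by all 8; the group earns 5.2 × 2.16 × 400 = 4492.80.

4492.80 dollars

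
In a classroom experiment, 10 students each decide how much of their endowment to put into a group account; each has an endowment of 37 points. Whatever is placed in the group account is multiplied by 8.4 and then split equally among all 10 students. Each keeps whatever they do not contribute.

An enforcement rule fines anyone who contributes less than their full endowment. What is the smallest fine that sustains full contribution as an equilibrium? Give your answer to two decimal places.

Given the others contribute fully, the best deviation is to contribute 0 (any partial contribution still incurs the fine and gives up units whose private return 0.8400 is below 1).
Deviating from 37 to 0 saves 37 points but forfeits the deviator's share of the drop in the group account: 8.4/10 × 37 = 31.08.
So the deviation gain is 37 − 31.08 = 5.92, and the fine must be at least 5.92 points to wipe it out.

5.92 points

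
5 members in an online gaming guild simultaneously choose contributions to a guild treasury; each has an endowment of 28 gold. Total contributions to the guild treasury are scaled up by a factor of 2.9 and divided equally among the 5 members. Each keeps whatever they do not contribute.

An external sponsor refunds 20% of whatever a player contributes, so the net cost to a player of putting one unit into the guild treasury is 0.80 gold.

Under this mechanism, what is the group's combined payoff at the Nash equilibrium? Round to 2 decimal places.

The effective private return is (2.9/5) / 0.80 = 0.7250, which is still under 1, so the mechanism doesn't change anyone's dominant strategy: zero contribution.
Everyone keeps their endowment and the group total is 5 × 28 = 140.

140.00 gold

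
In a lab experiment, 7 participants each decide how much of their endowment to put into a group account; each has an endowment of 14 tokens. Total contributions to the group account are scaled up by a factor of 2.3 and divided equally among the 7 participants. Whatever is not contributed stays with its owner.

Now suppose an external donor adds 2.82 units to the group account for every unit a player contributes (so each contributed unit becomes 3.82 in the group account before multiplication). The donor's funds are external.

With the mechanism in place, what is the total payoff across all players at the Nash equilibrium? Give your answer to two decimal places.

861.03 tokens

With the mechanism, a contributed unit returns 2.3 × 3.82 / 7 = 1.2551 per unit of net cost to the contributor — now above 1 — so contributing fully is weakly dominant for every player.
So the Nash equilibrium is full contribution by all 7; the group earns 2.3 × 3.82 × 98 = 861.03.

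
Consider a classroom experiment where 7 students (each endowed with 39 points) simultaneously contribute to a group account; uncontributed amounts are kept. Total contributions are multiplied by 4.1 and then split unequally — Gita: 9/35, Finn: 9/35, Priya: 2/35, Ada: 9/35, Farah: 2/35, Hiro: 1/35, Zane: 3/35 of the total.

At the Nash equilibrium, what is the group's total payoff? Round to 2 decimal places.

635.70 points

A player with share s gets back 4.1·s per unit contributed, so full contribution is dominant for anyone with s > 1/4.1 = 0.2439 and zero contribution is dominant for anyone below.
Gita, Finn and Ada clear that bar, contributing 39 each; the remaining 4 contribute 0. Total contributed: 117.
The group account pays out 4.1 × 117 = 479.70 in total (split across the unequal shares, but the aggregate is all that matters for the group sum).
The 4 free-riders keep 39 each, adding 156. Group total = 156 + 479.70 = 635.70.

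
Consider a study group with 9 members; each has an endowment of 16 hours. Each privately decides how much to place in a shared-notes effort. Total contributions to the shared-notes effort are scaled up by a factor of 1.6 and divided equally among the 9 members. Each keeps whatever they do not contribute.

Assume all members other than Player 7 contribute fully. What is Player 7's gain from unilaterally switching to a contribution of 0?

13.16 hours

Switching from a contribution of 16 to 0 lets Player 7 keep an extra 16 hours, but lowers the shared-notes effort by 16, which costs Player 7 their own share of that drop: 1.6/9 × 16 = 2.84.
Net gain = 16 − 2.84 = 13.16. The private return per contributed unit (0.1778) is below 1, so free-riding is indeed the best response regardless of what the others do.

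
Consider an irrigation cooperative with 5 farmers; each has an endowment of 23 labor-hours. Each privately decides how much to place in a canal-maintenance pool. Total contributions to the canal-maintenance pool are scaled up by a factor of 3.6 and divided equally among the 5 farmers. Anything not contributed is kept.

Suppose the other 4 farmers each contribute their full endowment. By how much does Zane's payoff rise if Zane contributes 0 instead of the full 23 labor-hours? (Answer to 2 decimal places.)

Switching from a contribution of 23 to 0 lets Zane keep an extra 23 labor-hours, but lowers the canal-maintenance pool by 23, which costs Zane their own share of that drop: 3.6/5 × 23 = 16.56.
Net gain = 23 − 16.56 = 6.44. The private return per contributed unit (0.7200) is below 1, so free-riding is indeed the best response regardless of what the others do.

6.44 labor-hours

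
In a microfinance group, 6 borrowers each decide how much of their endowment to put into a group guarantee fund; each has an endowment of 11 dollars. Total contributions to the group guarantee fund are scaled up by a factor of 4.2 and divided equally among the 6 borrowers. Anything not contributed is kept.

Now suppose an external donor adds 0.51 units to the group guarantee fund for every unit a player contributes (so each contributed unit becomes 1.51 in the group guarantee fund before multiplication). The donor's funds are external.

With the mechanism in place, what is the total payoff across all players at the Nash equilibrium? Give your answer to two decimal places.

418.57 dollars

With the mechanism, a contributed unit returns 4.2 × 1.51 / 6 = 1.0570 per unit of net cost to the contributor — now above 1 — so contributing fully is weakly dominant for every player.
At the Nash equilibrium everyone contributes 11. Group total payoff = 4.2 × 1.51 × 66 = 418.57.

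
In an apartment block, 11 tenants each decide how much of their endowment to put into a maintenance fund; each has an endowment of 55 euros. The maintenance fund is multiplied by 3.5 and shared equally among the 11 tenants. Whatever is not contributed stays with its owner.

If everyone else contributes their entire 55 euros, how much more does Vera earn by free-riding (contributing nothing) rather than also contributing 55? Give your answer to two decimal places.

37.50 euros

Switching from a contribution of 55 to 0 lets Vera keep an extra 55 euros, but lowers the maintenance fund by 55, which costs Vera their own share of that drop: 3.5/11 × 55 = 17.50.
Net gain = 55 − 17.50 = 37.50. The private return per contributed unit (0.3182) is below 1, so free-riding is indeed the best response regardless of what the others do.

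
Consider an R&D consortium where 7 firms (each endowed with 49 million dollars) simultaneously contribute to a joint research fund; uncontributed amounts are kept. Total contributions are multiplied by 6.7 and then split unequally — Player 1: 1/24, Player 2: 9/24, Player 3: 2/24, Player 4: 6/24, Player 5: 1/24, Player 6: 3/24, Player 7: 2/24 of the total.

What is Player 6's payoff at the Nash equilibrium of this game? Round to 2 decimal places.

131.08 million dollars

A player with share s gets back 6.7·s per unit contributed, so full contribution is dominant for anyone with s > 1/6.7 = 0.1493 and zero contribution is dominant for anyone below.
Player 2 and Player 4 clear that bar, contributing 49 each; the remaining 5 contribute 0. Total contributed: 98.
Player 6 keeps 49 and receives 6.7 × 98 × 3/24 = 82.08 from the joint research fund, for a payoff of 131.08.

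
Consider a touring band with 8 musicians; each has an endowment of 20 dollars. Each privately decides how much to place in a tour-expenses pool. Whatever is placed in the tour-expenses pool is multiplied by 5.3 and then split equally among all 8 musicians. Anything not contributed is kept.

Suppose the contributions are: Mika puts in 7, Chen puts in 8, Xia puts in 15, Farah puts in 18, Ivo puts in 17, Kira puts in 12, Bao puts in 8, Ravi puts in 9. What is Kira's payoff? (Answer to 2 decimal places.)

Total contributed: 7 + 8 + 15 + 18 + 17 + 12 + 8 + 9 = 94.
Each receives 5.3 × 94 / 8 = 62.28 from the tour-expenses pool.
Kira keeps 20 − 12 = 8, so Kira's payoff is 8 + 62.28 = 70.28.

70.28 dollars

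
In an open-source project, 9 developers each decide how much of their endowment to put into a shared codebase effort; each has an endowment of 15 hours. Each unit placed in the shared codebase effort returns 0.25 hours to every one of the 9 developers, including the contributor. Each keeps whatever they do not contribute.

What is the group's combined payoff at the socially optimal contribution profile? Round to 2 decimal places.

303.75 hours

Each contributed unit returns 2.250 to the group as a whole (0.25 to each of 9 players), which exceeds 1, so the social optimum is full contribution: group total = 2.250 × 135 = 303.75.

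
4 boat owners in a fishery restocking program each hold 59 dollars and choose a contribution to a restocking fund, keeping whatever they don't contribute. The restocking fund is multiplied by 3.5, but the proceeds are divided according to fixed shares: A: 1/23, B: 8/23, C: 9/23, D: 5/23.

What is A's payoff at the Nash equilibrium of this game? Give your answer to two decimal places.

76.96 dollars

For player j, contributing a unit is worthwhile iff 3.5 × (j's share) ≥ 1, i.e. iff j's share is at least 0.2857.
B and C are above the threshold, contributing 59 each; the remaining 2 contribute 0. Total contributed: 118.
A keeps 59 and receives 3.5 × 118 × 1/23 = 17.96 from the restocking fund, for a payoff of 76.96.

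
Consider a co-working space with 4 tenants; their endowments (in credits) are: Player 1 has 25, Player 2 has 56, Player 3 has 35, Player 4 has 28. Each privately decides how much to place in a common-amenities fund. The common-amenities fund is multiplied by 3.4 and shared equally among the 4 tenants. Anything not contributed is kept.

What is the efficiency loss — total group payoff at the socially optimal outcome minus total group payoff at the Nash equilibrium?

345.60 credits

The private return per contributed unit is 3.4/4 = 0.8500 < 1 for every player regardless of endowment, so the Nash equilibrium is zero contribution and the group total is Σ E_j = 25 + 56 + 35 + 28 = 144.
Each contributed unit returns 3.400 to the group, so the social optimum is full contribution by everyone: group total = 3.400 × 144 = 489.60.
Efficiency loss = (3.400 − 1) × 144 = 345.60.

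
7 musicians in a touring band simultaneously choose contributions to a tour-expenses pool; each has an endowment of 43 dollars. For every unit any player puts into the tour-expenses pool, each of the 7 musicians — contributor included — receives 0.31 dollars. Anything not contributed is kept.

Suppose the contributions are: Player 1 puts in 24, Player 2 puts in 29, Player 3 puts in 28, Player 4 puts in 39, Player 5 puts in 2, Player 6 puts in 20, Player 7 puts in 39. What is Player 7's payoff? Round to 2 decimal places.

60.11 dollars

Total contributed: 24 + 29 + 28 + 39 + 2 + 20 + 39 = 181.
Each receives 0.31 × 181 = 56.11 from the tour-expenses pool.
Player 7 keeps 43 − 39 = 4, so Player 7's payoff is 4 + 56.11 = 60.11.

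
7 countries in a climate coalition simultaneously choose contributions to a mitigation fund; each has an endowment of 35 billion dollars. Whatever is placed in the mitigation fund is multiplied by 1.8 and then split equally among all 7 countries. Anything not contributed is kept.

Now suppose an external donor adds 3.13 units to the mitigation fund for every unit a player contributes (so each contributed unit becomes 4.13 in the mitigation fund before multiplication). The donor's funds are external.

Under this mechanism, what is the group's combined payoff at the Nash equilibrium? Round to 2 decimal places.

The effective private return per unit is now 1.8 × 4.13 / 7 = 1.0620 > 1, so every player's dominant strategy flips to full contribution.
At the Nash equilibrium everyone contributes 35. Group total payoff = 1.8 × 4.13 × 245 = 1821.33.

1821.33 billion dollars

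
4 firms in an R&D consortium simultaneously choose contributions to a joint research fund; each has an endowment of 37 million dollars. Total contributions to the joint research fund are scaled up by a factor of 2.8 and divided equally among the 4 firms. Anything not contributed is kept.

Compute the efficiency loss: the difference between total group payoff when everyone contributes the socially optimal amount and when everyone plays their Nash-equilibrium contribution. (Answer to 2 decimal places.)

266.40 million dollars

Each contributed unit returns 2.8/4 = 0.7000 to its contributor — below 1 — so contributing 0 is dominant for every player. At the Nash equilibrium everyone keeps their 37, and the group total is 4 × 37 = 148.
Each contributed unit returns 2.800 to the group as a whole (0.7000 to each of 4 players), which exceeds 1, so the social optimum is full contribution: group total = 2.800 × 148 = 414.40.
Efficiency loss = 414.40 − 148 = 266.40.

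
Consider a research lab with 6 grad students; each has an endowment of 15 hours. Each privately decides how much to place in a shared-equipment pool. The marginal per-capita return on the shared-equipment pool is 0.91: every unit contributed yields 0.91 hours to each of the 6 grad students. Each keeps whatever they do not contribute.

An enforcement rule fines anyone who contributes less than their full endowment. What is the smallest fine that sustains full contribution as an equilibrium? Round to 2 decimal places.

1.35 hours

Given the others contribute fully, the best deviation is to contribute 0 (any partial contribution still incurs the fine and gives up units whose private return 0.91 is below 1).
Deviating from 15 to 0 saves 15 hours but forfeits the deviator's share of the drop in the shared-equipment pool: 0.91 × 15 = 13.65.
So the deviation gain is 15 − 13.65 = 1.35, and the fine must be at least 1.35 hours to wipe it out.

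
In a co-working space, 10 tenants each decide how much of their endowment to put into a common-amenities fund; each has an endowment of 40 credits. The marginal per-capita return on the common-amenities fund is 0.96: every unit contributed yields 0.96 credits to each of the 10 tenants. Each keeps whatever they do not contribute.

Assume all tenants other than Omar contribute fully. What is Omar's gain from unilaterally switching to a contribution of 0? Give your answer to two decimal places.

Switching from a contribution of 40 to 0 lets Omar keep an extra 40 credits, but lowers the common-amenities fund by 40, which costs Omar their own share of that drop: 0.96 × 40 = 38.40.
Net gain = 40 − 38.40 = 1.60. The private return per contributed unit (0.96) is below 1, so free-riding is indeed the best response regardless of what the others do.

1.60 credits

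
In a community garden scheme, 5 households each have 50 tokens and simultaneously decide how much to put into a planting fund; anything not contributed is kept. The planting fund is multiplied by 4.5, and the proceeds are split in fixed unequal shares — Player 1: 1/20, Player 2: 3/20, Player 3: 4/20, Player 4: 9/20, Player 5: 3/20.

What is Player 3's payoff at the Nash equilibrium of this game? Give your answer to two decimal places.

Player j's private return per contributed unit is 4.5 × (j's share). Contributing is weakly dominant for j when that share is at least 1/4.5 = 0.2222, and contributing 0 is dominant otherwise.
Only Player 4 (9/20) clears that bar, contributing 50; the remaining 4 contribute 0. Total contributed: 50.
Player 3 keeps 50 and receives 4.5 × 50 × 4/20 = 45.00 from the planting fund, for a payoff of 95.00.

95.00 tokens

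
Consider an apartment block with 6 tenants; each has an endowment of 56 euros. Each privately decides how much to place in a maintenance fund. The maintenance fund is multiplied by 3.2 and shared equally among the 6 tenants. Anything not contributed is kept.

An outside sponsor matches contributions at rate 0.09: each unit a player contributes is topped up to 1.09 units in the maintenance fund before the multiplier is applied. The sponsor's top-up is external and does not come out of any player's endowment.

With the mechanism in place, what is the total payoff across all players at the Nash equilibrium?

The effective private return is 3.2 × 1.09 / 6 = 0.5813, which is still under 1, so the mechanism doesn't change anyone's dominant strategy: zero contribution.
At the Nash equilibrium no one contributes; group total payoff = 6 × 56 = 336.

336.00 euros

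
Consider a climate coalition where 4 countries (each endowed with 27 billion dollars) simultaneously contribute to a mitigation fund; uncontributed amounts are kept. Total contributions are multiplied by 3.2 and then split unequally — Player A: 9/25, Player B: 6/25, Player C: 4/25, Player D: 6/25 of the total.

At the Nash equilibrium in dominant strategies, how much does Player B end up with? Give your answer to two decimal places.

47.74 billion dollars

A player with share s gets back 3.2·s per unit contributed, so full contribution is dominant for anyone with s > 1/3.2 = 0.3125 and zero contribution is dominant for anyone below.
Player A alone (share 9/25) is above the threshold, contributing 27; the remaining 3 contribute 0. Total contributed: 27.
Player B keeps 27 and receives 3.2 × 27 × 6/25 = 20.74 from the mitigation fund, for a payoff of 47.74.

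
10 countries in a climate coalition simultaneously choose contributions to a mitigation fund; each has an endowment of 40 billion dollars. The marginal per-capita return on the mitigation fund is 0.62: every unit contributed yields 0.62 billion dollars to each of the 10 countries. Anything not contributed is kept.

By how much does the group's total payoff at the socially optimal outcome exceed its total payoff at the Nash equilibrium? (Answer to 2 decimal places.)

2080.00 billion dollars

The private return per contributed unit is 0.62 < 1, so contributing 0 is dominant for every player. At the Nash equilibrium everyone keeps their 40, and the group total is 10 × 40 = 400.
Each contributed unit returns 6.200 to the group as a whole (0.62 to each of 10 players), which exceeds 1, so the social optimum is full contribution: group total = 6.200 × 400 = 2480.00.
Efficiency loss = 2480.00 − 400 = 2080.00.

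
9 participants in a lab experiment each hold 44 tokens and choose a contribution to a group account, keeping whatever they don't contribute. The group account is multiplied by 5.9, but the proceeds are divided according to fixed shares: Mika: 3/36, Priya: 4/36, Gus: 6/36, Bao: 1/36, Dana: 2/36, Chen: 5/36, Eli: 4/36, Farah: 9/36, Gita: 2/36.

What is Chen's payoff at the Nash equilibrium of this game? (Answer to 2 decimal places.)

A player with share s gets back 5.9·s per unit contributed, so full contribution is dominant for anyone with s > 1/5.9 = 0.1695 and zero contribution is dominant for anyone below.
The only share above 0.1695 is Farah's 9/36, contributing 44; the remaining 8 contribute 0. Total contributed: 44.
Chen keeps 44 and receives 5.9 × 44 × 5/36 = 36.06 from the group account, for a payoff of 80.06.

80.06 tokens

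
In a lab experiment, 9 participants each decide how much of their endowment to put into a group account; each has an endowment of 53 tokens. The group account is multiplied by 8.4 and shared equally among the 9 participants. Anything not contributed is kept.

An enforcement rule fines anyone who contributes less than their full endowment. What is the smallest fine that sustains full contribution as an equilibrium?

3.53 tokens

Given the others contribute fully, the best deviation is to contribute 0 (any partial contribution still incurs the fine and gives up units whose private return 0.9333 is below 1).
Deviating from 53 to 0 saves 53 tokens but forfeits the deviator's share of the drop in the group account: 8.4/9 × 53 = 49.47.
So the deviation gain is 53 − 49.47 = 3.53, and the fine must be at least 3.53 tokens to wipe it out.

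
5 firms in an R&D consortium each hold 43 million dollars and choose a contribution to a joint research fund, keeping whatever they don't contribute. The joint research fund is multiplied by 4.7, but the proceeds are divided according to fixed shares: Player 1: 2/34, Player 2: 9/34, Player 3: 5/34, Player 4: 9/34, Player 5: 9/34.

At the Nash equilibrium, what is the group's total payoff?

A player with share s gets back 4.7·s per unit contributed, so full contribution is dominant for anyone with s > 1/4.7 = 0.2128 and zero contribution is dominant for anyone below.
The shares above 0.2128 belong to Player 2, Player 4 and Player 5, contributing 43 each; the remaining 2 contribute 0. Total contributed: 129.
The joint research fund pays out 4.7 × 129 = 606.30 in total (split across the unequal shares, but the aggregate is all that matters for the group sum).
The 2 free-riders keep 43 each, adding 86. Group total = 86 + 606.30 = 692.30.

692.30 million dollars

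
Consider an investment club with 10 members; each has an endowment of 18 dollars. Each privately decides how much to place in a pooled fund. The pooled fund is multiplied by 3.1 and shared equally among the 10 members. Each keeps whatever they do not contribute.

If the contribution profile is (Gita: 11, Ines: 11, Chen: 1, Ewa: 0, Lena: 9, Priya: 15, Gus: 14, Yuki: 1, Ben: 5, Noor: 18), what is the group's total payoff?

Total contributed: 11 + 11 + 1 + 0 + 9 + 15 + 14 + 1 + 5 + 18 = 85; total kept: 10 × 18 − 85 = 95.
The pooled fund pays out 3.1 × 85 = 263.50 in aggregate.
Group total = 95 + 263.50 = 358.50.

358.50 dollars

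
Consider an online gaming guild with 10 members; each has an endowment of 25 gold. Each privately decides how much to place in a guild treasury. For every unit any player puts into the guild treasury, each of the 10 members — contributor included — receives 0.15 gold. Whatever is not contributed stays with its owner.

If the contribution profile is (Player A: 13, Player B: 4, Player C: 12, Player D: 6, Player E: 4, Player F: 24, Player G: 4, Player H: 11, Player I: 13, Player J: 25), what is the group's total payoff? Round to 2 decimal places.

Total contributed: 13 + 4 + 12 + 6 + 4 + 24 + 4 + 11 + 13 + 25 = 116; total kept: 10 × 25 − 116 = 134.
The guild treasury pays out 0.15 × 10 × 116 = 174.00 in aggregate.
Group total = 134 + 174.00 = 308.00.

308.00 gold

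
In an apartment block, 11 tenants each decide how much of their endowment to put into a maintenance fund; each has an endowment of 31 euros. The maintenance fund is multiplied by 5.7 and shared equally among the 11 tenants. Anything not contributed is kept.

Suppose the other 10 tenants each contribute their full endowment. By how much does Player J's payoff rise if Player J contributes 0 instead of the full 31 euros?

14.94 euros

Switching from a contribution of 31 to 0 lets Player J keep an extra 31 euros, but lowers the maintenance fund by 31, which costs Player J their own share of that drop: 5.7/11 × 31 = 16.06.
Net gain = 31 − 16.06 = 14.94. The private return per contributed unit (0.5182) is below 1, so free-riding is indeed the best response regardless of what the others do.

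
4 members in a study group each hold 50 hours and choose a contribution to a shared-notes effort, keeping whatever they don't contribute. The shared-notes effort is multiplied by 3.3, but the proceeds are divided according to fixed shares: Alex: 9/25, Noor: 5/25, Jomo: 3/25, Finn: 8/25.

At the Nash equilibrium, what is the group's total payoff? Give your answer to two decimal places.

430.00 hours

Each unit j contributes comes back to j as 3.3 × (j's share), so j prefers to contribute only if that share exceeds 1/3.3 = 0.3030; otherwise keeping the unit dominates.
The shares above 0.3030 belong to Alex and Finn, contributing 50 each; the remaining 2 contribute 0. Total contributed: 100.
The shared-notes effort pays out 3.3 × 100 = 330.00 in total (split across the unequal shares, but the aggregate is all that matters for the group sum).
The 2 free-riders keep 50 each, adding 100. Group total = 100 + 330.00 = 430.00.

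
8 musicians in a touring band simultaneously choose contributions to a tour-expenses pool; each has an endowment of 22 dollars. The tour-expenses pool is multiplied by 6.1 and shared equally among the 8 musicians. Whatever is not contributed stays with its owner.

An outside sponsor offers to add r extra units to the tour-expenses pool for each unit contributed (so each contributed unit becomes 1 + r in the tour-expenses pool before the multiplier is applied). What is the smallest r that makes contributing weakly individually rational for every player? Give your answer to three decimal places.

With matching at rate r, one contributed unit becomes (1 + r) in the tour-expenses pool and returns 6.1 × (1 + r) / 8 to the contributor.
Setting this equal to 1: 1 + r = 8/6.1 = 1.3115.
So the minimum matching rate is r = 1.3115 − 1 = 0.311.

0.311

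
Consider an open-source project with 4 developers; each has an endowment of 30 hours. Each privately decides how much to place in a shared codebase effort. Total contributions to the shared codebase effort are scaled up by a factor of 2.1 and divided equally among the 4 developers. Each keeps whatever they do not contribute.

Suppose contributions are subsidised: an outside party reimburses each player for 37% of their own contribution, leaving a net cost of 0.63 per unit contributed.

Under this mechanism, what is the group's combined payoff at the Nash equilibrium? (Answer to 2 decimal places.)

120.00 hours

With the mechanism, a contributed unit returns (2.1/4) / 0.63 = 0.8333 per unit of net cost — still below 1 — so contributing 0 remains dominant for every player.
Everyone keeps their endowment and the group total is 4 × 30 = 120.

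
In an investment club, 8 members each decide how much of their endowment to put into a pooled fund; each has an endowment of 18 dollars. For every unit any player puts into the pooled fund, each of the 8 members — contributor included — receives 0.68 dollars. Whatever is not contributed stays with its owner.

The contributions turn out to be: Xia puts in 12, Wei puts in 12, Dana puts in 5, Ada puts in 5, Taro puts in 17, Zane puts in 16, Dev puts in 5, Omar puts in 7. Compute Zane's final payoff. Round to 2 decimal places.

Total contributed: 12 + 12 + 5 + 5 + 17 + 16 + 5 + 7 = 79.
Each receives 0.68 × 79 = 53.72 from the pooled fund.
Zane keeps 18 − 16 = 2, so Zane's payoff is 2 + 53.72 = 55.72.

55.72 dollars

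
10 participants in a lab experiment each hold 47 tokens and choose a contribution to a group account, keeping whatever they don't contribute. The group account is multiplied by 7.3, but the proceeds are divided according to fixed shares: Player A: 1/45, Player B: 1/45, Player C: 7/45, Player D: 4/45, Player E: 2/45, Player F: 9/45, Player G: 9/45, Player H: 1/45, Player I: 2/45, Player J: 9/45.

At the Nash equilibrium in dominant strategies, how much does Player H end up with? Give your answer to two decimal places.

77.50 tokens

For player j, contributing a unit is worthwhile iff 7.3 × (j's share) ≥ 1, i.e. iff j's share is at least 0.1370.
Player C, Player F, Player G and Player J clear that bar, contributing 47 each; the remaining 6 contribute 0. Total contributed: 188.
Player H keeps 47 and receives 7.3 × 188 × 1/45 = 30.50 from the group account, for a payoff of 77.50.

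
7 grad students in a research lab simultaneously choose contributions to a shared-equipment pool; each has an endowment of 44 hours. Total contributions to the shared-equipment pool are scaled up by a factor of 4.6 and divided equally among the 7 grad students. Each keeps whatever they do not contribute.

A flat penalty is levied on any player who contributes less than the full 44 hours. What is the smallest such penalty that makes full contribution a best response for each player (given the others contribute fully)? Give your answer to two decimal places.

15.09 hours

Given the others contribute fully, the best deviation is to contribute 0 (any partial contribution still incurs the fine and gives up units whose private return 0.6571 is below 1).
Deviating from 44 to 0 saves 44 hours but forfeits the deviator's share of the drop in the shared-equipment pool: 4.6/7 × 44 = 28.91.
So the deviation gain is 44 − 28.91 = 15.09, and the fine must be at least 15.09 hours to wipe it out.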